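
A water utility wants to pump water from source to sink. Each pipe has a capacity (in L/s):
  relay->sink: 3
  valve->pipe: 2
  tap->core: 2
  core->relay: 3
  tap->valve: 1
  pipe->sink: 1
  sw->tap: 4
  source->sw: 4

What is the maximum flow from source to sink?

3

Augment source->sw->tap->core->relay->sink: bottleneck 2. Total 2.
Augment source->sw->tap->valve->pipe->sink: bottleneck 1. Total 3.
No augmenting path remains in the residual graph.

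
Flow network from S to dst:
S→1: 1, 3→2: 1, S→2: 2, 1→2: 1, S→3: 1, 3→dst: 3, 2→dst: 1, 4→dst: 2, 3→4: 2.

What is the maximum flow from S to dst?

2

Augment S→3→dst: bottleneck 1. Total 1.
Augment S→2→dst: bottleneck 1. Total 2.
No augmenting path remains in the residual graph.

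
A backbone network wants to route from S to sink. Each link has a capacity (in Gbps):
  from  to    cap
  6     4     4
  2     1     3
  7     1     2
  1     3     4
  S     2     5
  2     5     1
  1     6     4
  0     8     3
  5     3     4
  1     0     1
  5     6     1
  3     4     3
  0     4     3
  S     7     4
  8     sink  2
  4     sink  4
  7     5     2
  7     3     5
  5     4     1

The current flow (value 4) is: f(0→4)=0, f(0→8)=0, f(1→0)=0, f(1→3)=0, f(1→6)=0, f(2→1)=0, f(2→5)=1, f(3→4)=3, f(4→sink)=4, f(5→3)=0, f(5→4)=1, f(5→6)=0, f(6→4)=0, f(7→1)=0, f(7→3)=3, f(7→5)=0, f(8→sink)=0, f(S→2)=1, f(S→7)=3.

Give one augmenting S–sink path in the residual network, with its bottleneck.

Residual along S→2→1→0→8→sink: S→2: 4, 2→1: 3, 1→0: 1, 0→8: 3, 8→sink: 2.
Bottleneck = min = 1.

S→2→1→0→8→sink, bottleneck 1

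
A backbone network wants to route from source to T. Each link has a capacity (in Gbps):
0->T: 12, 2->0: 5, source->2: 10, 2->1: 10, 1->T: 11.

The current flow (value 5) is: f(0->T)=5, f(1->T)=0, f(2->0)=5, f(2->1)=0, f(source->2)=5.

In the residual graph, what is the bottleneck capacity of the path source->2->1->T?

Residual capacities along the path: source->2: 5, 2->1: 10, 1->T: 11.
Minimum is 5.

5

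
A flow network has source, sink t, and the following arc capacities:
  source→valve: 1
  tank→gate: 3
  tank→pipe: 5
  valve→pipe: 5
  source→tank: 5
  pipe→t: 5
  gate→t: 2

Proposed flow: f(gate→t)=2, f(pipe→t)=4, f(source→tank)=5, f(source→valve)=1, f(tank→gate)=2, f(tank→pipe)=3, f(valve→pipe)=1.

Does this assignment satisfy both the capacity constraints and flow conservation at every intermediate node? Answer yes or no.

Yes

Every edge has 0 ≤ f(e) ≤ cap(e).
At each intermediate node, inflow equals outflow.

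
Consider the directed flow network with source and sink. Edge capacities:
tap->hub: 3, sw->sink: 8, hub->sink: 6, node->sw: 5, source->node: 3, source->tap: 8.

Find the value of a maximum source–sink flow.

Augment source->node->sw->sink: bottleneck 3. Total 3.
Augment source->tap->hub->sink: bottleneck 3. Total 6.
No augmenting path remains in the residual graph.

6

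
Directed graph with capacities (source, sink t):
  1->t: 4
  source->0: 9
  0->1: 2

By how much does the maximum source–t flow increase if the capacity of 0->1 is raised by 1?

1

Original max flow = 2.
After raising cap(0->1), augmenting paths through that edge carry 1 more unit.
New max flow = 3. Increase = 1.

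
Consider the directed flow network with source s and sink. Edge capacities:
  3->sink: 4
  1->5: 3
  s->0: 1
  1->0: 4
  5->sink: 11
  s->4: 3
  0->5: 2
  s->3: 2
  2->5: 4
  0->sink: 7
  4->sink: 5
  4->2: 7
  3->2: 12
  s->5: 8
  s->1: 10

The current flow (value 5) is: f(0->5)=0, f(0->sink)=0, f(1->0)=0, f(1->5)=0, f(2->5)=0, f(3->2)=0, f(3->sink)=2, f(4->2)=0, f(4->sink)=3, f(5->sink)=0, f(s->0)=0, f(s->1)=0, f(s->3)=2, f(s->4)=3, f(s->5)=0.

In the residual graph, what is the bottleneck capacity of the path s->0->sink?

Residual capacities along the path: s->0: 1, 0->sink: 7.
Minimum is 1.

1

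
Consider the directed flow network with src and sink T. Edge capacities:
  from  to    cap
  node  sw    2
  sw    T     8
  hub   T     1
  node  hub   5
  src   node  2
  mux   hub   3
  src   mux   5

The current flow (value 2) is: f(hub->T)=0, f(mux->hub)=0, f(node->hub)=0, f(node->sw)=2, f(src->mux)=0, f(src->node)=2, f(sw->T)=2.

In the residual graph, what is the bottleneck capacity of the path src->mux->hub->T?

Residual capacities along the path: src->mux: 5, mux->hub: 3, hub->T: 1.
Minimum is 1.

1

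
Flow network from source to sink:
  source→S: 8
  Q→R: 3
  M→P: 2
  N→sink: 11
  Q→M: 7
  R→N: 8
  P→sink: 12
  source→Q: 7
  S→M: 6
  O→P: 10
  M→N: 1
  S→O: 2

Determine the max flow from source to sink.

8

Augment source→S→O→P→sink: bottleneck 2. Total 2.
Augment source→S→M→P→sink: bottleneck 2. Total 4.
Augment source→S→M→N→sink: bottleneck 1. Total 5.
Augment source→Q→R→N→sink: bottleneck 3. Total 8.
No augmenting path remains in the residual graph.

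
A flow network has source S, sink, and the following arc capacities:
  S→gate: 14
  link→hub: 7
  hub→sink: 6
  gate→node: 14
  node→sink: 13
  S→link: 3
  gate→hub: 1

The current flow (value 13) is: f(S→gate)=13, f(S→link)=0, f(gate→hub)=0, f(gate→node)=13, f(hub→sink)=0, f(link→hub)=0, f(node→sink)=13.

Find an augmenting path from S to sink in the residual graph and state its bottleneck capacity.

S→gate→hub→sink, bottleneck 1

Residual along S→gate→hub→sink: S→gate: 1, gate→hub: 1, hub→sink: 6.
Bottleneck = min = 1.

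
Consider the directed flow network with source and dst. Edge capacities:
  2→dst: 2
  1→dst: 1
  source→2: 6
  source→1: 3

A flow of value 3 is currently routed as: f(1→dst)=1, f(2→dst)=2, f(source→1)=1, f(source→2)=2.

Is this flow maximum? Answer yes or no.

Residual reachable from source: {1, 2, source}; dst is not reachable.
Saturated cut: 1→dst, 2→dst with total capacity 3 = current flow value. Flow is maximum.

Yes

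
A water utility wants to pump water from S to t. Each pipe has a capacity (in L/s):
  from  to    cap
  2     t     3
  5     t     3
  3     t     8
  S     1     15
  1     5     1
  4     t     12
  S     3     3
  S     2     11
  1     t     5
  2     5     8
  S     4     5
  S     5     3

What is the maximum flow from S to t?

19

Augment S→1→t: bottleneck 5. Total 5.
Augment S→2→t: bottleneck 3. Total 8.
Augment S→3→t: bottleneck 3. Total 11.
Augment S→4→t: bottleneck 5. Total 16.
Augment S→5→t: bottleneck 3. Total 19.
No augmenting path remains in the residual graph.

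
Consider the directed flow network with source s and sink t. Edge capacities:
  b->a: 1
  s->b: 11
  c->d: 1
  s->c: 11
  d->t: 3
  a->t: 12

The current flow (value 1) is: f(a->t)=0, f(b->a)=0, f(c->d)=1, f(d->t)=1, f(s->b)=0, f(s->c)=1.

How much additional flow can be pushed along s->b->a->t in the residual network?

1

Residual capacities along the path: s->b: 11, b->a: 1, a->t: 12.
Minimum is 1.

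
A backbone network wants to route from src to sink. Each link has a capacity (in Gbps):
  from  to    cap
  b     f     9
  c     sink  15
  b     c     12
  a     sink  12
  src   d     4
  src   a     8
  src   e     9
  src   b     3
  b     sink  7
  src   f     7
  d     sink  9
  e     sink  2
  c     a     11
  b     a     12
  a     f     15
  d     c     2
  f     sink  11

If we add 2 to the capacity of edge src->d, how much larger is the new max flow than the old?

2

Original max flow = 24.
After raising cap(src->d), augmenting paths through that edge carry 2 more units.
New max flow = 26. Increase = 2.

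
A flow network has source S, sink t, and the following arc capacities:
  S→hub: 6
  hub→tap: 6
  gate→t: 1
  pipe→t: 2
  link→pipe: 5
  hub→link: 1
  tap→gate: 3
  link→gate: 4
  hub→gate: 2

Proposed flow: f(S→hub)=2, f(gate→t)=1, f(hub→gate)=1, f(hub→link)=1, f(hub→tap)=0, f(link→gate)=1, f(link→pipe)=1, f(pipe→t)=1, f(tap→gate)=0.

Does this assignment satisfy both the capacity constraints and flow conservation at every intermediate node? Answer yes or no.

No

Conservation fails at link: inflow 1 ≠ outflow 2.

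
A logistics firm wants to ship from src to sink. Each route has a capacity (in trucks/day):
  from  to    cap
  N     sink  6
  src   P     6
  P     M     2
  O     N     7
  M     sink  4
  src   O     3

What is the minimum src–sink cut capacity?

Max flow = 5 (via 2 augmenting paths).
In the residual at optimum, the set reachable from src is {P, src}.
Cut edges: P→M (cap 2), src→O (cap 3). Sum = 5.

5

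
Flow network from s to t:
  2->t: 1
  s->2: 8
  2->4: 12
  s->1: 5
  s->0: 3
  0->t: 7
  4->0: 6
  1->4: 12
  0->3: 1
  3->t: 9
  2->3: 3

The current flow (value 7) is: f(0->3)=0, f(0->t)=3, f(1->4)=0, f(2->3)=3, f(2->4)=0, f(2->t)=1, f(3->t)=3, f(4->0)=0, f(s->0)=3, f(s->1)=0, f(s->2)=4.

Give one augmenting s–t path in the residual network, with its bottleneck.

s->1->4->0->t, bottleneck 4

Residual along s->1->4->0->t: s->1: 5, 1->4: 12, 4->0: 6, 0->t: 4.
Bottleneck = min = 4.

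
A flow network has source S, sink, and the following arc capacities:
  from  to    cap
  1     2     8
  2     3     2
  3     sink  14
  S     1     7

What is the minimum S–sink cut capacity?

2

Max flow = 2 (via 1 augmenting path).
In the residual at optimum, the set reachable from S is {1, 2, S}.
Cut edges: 2->3 (cap 2). Sum = 2.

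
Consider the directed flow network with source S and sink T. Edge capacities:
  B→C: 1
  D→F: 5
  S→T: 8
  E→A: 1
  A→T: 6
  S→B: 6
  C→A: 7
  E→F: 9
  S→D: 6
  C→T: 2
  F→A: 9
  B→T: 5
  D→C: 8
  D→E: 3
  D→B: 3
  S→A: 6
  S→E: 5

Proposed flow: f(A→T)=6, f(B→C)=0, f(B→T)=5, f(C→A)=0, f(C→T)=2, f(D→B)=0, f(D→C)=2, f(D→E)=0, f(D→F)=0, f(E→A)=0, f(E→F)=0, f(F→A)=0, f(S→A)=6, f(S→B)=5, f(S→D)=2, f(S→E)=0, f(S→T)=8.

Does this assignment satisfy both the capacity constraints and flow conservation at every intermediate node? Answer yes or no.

Yes

Every edge has 0 ≤ f(e) ≤ cap(e).
At each intermediate node, inflow equals outflow.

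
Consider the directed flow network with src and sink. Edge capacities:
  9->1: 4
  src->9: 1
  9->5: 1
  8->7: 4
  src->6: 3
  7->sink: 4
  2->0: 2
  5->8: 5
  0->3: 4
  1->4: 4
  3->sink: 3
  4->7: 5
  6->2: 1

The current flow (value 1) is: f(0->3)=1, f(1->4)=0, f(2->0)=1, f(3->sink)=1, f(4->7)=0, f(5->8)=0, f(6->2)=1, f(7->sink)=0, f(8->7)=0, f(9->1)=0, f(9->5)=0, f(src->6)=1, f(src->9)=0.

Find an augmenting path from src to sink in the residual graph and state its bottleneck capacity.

src->9->5->8->7->sink, bottleneck 1

Residual along src->9->5->8->7->sink: src->9: 1, 9->5: 1, 5->8: 5, 8->7: 4, 7->sink: 4.
Bottleneck = min = 1.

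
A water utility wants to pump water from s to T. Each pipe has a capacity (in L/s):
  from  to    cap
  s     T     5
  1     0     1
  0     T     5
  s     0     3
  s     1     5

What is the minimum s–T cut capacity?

Max flow = 9 (via 3 augmenting paths).
In the residual at optimum, the set reachable from s is {1, s}.
Cut edges: s→0 (cap 3), s→T (cap 5), 1→0 (cap 1). Sum = 9.

9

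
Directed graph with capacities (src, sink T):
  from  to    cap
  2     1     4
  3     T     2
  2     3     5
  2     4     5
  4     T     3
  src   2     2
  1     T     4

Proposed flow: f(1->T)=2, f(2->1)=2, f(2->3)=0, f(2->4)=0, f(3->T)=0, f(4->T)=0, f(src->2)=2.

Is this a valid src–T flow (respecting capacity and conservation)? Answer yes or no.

Every edge has 0 ≤ f(e) ≤ cap(e).
At each intermediate node, inflow equals outflow.

Yes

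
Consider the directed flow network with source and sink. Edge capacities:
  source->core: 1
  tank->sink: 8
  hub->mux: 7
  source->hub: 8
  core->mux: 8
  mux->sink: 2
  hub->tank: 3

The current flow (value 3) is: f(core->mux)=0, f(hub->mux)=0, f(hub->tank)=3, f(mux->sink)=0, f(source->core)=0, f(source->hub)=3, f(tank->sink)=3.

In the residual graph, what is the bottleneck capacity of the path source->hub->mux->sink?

2

Residual capacities along the path: source->hub: 5, hub->mux: 7, mux->sink: 2.
Minimum is 2.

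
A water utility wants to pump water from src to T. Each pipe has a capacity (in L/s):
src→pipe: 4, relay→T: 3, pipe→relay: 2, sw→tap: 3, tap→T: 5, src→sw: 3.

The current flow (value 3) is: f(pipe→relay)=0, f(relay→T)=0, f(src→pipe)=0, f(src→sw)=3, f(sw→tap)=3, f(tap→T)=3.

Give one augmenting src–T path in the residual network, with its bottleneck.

src→pipe→relay→T, bottleneck 2

Residual along src→pipe→relay→T: src→pipe: 4, pipe→relay: 2, relay→T: 3.
Bottleneck = min = 2.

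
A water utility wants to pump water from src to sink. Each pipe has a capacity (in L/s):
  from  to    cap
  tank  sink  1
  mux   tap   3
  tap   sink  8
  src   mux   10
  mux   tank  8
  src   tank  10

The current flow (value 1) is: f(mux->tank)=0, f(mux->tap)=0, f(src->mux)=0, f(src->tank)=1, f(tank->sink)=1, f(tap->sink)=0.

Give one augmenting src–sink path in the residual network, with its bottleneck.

Residual along src->mux->tap->sink: src->mux: 10, mux->tap: 3, tap->sink: 8.
Bottleneck = min = 3.

src->mux->tap->sink, bottleneck 3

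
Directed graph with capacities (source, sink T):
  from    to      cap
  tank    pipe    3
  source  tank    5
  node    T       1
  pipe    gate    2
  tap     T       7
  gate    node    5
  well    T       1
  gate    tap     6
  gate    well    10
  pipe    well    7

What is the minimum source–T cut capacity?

Max flow = 3 (via 2 augmenting paths).
In the residual at optimum, the set reachable from source is {source, tank}.
Cut edges: tank->pipe (cap 3). Sum = 3.

3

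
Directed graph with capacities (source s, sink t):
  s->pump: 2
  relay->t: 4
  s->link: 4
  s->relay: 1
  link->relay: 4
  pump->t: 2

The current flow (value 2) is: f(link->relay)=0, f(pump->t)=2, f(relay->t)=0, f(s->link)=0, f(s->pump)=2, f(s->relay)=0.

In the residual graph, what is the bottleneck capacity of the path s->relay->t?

Residual capacities along the path: s->relay: 1, relay->t: 4.
Minimum is 1.

1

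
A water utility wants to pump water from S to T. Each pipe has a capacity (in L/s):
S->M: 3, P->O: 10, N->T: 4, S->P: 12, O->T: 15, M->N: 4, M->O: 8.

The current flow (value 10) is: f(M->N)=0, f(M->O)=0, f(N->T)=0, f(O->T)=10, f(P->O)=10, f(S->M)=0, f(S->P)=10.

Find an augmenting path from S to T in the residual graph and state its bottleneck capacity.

S->M->O->T, bottleneck 3

Residual along S->M->O->T: S->M: 3, M->O: 8, O->T: 5.
Bottleneck = min = 3.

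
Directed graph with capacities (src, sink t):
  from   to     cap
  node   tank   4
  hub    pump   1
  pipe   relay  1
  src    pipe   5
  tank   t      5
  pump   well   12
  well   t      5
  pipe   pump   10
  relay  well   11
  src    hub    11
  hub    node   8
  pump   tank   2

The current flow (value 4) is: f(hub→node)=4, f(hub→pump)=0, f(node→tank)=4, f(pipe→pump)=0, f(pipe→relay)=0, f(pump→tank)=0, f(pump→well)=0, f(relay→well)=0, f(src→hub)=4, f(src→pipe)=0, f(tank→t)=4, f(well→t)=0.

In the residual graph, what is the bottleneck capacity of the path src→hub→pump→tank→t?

Residual capacities along the path: src→hub: 7, hub→pump: 1, pump→tank: 2, tank→t: 1.
Minimum is 1.

1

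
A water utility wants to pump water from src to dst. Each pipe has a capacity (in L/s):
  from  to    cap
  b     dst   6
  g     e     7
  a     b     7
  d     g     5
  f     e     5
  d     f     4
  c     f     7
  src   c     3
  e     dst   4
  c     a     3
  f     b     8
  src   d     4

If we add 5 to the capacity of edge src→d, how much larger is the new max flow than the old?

3

Original max flow = 7.
After raising cap(src→d), augmenting paths through that edge carry 3 more units.
New max flow = 10. Increase = 3.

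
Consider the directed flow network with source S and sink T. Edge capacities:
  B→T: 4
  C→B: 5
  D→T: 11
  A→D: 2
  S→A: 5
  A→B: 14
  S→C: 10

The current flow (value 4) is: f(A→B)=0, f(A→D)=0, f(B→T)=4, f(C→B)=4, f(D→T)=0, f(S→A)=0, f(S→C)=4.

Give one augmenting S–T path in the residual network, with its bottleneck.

S→A→D→T, bottleneck 2

Residual along S→A→D→T: S→A: 5, A→D: 2, D→T: 11.
Bottleneck = min = 2.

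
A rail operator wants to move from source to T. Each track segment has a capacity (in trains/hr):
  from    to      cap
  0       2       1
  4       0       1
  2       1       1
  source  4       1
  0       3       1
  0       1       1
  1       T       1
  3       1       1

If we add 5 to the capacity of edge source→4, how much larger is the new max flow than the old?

0

Original max flow = 1.
Even with extra capacity on source→4, another cut of capacity 1 remains binding.
New max flow = 1. Increase = 0.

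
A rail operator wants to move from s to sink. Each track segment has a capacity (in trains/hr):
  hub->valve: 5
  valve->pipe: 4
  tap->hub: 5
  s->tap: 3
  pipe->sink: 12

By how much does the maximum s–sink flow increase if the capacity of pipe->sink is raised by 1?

0

Original max flow = 3.
Edge pipe->sink does not cross the min cut (source side {s}), so extra capacity there cannot help.
New max flow = 3. Increase = 0.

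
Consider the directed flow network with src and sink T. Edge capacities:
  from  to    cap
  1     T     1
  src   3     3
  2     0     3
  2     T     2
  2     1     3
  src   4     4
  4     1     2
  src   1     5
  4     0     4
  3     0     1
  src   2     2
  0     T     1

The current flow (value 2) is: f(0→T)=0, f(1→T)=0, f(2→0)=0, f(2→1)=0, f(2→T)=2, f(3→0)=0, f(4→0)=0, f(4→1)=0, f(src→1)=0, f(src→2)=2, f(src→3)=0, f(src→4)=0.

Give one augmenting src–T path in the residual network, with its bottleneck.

Residual along src→1→T: src→1: 5, 1→T: 1.
Bottleneck = min = 1.

src→1→T, bottleneck 1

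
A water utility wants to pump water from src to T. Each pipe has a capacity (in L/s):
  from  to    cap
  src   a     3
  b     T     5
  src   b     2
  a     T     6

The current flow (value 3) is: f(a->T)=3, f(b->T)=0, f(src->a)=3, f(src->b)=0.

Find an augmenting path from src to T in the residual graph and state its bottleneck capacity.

src->b->T, bottleneck 2

Residual along src->b->T: src->b: 2, b->T: 5.
Bottleneck = min = 2.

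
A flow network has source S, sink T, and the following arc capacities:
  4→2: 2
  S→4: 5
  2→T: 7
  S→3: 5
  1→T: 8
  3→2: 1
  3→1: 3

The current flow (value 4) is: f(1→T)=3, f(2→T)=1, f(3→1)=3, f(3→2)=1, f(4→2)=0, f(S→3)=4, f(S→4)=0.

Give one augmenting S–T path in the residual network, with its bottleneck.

S→4→2→T, bottleneck 2

Residual along S→4→2→T: S→4: 5, 4→2: 2, 2→T: 6.
Bottleneck = min = 2.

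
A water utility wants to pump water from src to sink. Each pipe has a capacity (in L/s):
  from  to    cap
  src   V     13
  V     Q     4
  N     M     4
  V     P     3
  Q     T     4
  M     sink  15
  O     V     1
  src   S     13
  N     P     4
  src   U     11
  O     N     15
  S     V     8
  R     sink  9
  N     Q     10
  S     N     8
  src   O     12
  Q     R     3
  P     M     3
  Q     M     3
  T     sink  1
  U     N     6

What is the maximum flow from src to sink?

Augment src→U→N→M→sink: bottleneck 4. Total 4.
Augment src→V→P→M→sink: bottleneck 3. Total 7.
Augment src→V→Q→M→sink: bottleneck 3. Total 10.
Augment src→V→Q→T→sink: bottleneck 1. Total 11.
Augment src→U→N→Q→R→sink: bottleneck 2. Total 13.
Augment src→S→N→Q→R→sink: bottleneck 1. Total 14.
No augmenting path remains in the residual graph.

14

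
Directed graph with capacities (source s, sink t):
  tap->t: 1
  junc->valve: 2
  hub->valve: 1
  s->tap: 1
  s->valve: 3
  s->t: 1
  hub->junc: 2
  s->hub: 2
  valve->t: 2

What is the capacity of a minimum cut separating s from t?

Max flow = 4 (via 3 augmenting paths).
In the residual at optimum, the set reachable from s is {hub, junc, s, valve}.
Cut edges: s->tap (cap 1), s->t (cap 1), valve->t (cap 2). Sum = 4.

4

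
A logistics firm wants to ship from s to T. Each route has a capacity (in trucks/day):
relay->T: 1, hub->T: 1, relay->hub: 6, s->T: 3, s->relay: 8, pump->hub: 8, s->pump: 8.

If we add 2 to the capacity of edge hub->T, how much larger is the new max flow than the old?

Original max flow = 5.
After raising cap(hub->T), augmenting paths through that edge carry 2 more units.
New max flow = 7. Increase = 2.

2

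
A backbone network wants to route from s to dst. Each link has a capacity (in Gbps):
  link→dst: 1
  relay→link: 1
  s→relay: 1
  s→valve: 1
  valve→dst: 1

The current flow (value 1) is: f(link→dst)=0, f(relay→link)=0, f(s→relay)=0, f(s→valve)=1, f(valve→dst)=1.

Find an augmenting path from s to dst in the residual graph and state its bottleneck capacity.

s→relay→link→dst, bottleneck 1

Residual along s→relay→link→dst: s→relay: 1, relay→link: 1, link→dst: 1.
Bottleneck = min = 1.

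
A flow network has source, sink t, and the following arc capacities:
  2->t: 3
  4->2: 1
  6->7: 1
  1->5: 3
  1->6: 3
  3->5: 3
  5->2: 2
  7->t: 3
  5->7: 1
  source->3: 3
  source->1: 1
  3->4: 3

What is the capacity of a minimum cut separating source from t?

4

Max flow = 4 (via 3 augmenting paths).
In the residual at optimum, the set reachable from source is {source}.
Cut edges: source->1 (cap 1), source->3 (cap 3). Sum = 4.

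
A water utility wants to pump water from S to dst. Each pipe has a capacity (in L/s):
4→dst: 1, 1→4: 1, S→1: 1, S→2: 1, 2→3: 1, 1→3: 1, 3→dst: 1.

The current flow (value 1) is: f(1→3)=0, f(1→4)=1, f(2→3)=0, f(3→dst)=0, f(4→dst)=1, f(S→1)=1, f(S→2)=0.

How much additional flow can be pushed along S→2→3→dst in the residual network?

1

Residual capacities along the path: S→2: 1, 2→3: 1, 3→dst: 1.
Minimum is 1.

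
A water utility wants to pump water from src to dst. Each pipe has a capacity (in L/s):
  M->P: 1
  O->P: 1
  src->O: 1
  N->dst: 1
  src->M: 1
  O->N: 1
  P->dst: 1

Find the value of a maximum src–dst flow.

Augment src->O->N->dst: bottleneck 1. Total 1.
Augment src->M->P->dst: bottleneck 1. Total 2.
No augmenting path remains in the residual graph.

2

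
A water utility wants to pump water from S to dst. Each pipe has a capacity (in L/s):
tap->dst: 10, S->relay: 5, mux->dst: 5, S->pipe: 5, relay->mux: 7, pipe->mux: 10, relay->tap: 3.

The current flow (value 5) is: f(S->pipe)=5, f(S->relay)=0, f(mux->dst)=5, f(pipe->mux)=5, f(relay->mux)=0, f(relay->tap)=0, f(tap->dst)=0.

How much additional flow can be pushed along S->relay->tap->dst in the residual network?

3

Residual capacities along the path: S->relay: 5, relay->tap: 3, tap->dst: 10.
Minimum is 3.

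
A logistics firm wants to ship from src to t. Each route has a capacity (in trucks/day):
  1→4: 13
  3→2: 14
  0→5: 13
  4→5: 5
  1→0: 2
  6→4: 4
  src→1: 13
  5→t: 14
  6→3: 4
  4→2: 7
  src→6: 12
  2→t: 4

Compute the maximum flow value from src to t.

Augment src→6→3→2→t: bottleneck 4. Total 4.
Augment src→6→4→5→t: bottleneck 4. Total 8.
Augment src→1→4→5→t: bottleneck 1. Total 9.
Augment src→1→0→5→t: bottleneck 2. Total 11.
No augmenting path remains in the residual graph.

11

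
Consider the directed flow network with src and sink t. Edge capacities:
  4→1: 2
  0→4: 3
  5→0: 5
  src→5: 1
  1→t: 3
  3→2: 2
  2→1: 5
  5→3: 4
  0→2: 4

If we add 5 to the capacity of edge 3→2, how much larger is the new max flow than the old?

Original max flow = 1.
Edge 3→2 does not cross the min cut (source side {src}), so extra capacity there cannot help.
New max flow = 1. Increase = 0.

0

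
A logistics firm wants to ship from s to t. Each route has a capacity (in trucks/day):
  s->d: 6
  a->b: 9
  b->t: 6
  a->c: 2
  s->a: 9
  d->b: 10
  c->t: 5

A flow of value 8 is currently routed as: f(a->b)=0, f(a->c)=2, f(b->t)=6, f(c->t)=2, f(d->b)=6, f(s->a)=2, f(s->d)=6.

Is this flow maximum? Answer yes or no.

Residual reachable from s: {a, b, d, s}; t is not reachable.
Saturated cut: a->c, b->t with total capacity 8 = current flow value. Flow is maximum.

Yes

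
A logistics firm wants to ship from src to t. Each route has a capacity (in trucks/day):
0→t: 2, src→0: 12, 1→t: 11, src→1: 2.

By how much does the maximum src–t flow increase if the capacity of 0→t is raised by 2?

Original max flow = 4.
After raising cap(0→t), augmenting paths through that edge carry 2 more units.
New max flow = 6. Increase = 2.

2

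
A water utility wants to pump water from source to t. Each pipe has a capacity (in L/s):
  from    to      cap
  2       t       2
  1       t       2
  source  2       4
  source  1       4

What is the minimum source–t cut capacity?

Max flow = 4 (via 2 augmenting paths).
In the residual at optimum, the set reachable from source is {1, 2, source}.
Cut edges: 2→t (cap 2), 1→t (cap 2). Sum = 4.

4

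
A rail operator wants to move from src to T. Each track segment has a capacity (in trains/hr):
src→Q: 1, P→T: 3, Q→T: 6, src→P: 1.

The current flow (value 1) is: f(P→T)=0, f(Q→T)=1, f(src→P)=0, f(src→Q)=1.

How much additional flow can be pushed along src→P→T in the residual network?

1

Residual capacities along the path: src→P: 1, P→T: 3.
Minimum is 1.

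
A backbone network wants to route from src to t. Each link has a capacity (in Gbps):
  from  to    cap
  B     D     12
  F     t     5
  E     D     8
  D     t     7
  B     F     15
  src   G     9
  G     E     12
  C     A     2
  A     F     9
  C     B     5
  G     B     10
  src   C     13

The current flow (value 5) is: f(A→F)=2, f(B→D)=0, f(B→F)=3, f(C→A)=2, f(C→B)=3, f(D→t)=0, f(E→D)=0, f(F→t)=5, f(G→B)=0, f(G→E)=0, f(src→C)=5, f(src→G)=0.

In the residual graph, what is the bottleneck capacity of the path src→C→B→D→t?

2

Residual capacities along the path: src→C: 8, C→B: 2, B→D: 12, D→t: 7.
Minimum is 2.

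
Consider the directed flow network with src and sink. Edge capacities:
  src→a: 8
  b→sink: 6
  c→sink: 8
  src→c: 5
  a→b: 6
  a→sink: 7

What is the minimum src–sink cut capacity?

Max flow = 13 (via 3 augmenting paths).
In the residual at optimum, the set reachable from src is {src}.
Cut edges: src→c (cap 5), src→a (cap 8). Sum = 13.

13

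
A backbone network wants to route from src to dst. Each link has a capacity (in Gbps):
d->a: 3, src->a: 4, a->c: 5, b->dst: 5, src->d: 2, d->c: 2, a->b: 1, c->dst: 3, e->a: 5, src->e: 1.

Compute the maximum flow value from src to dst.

Augment src->d->c->dst: bottleneck 2. Total 2.
Augment src->a->c->dst: bottleneck 1. Total 3.
Augment src->a->b->dst: bottleneck 1. Total 4.
No augmenting path remains in the residual graph.

4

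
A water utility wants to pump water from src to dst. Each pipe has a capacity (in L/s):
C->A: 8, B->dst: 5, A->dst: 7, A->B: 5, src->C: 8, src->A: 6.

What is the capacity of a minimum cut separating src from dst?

Max flow = 12 (via 3 augmenting paths).
In the residual at optimum, the set reachable from src is {A, C, src}.
Cut edges: A->B (cap 5), A->dst (cap 7). Sum = 12.

12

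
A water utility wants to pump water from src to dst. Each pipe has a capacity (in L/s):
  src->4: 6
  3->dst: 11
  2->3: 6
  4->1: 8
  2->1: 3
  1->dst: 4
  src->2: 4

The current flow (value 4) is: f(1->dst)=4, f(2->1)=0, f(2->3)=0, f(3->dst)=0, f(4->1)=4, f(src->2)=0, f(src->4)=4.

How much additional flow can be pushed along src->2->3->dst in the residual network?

4

Residual capacities along the path: src->2: 4, 2->3: 6, 3->dst: 11.
Minimum is 4.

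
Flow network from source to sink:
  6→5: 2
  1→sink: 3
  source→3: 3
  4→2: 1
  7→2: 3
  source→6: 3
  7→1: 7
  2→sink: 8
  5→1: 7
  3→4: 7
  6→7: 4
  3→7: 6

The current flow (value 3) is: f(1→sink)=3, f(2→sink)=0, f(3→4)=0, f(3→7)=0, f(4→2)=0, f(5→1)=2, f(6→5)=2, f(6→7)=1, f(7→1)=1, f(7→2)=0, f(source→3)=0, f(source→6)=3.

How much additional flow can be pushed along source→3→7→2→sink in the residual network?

3

Residual capacities along the path: source→3: 3, 3→7: 6, 7→2: 3, 2→sink: 8.
Minimum is 3.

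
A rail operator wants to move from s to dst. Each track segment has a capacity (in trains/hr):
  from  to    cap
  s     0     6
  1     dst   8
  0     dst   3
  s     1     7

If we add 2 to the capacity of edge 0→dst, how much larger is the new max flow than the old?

2

Original max flow = 10.
After raising cap(0→dst), augmenting paths through that edge carry 2 more units.
New max flow = 12. Increase = 2.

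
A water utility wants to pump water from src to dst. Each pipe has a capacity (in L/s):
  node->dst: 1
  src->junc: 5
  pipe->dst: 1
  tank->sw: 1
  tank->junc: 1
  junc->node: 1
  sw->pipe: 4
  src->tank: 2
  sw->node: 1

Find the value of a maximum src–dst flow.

2

Augment src->junc->node->dst: bottleneck 1. Total 1.
Augment src->tank->sw->pipe->dst: bottleneck 1. Total 2.
No augmenting path remains in the residual graph.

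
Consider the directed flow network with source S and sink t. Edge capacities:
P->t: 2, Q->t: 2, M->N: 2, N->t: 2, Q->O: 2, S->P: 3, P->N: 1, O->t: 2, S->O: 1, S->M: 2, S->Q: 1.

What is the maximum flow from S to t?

6

Augment S->Q->t: bottleneck 1. Total 1.
Augment S->P->t: bottleneck 2. Total 3.
Augment S->O->t: bottleneck 1. Total 4.
Augment S->P->N->t: bottleneck 1. Total 5.
Augment S->M->N->t: bottleneck 1. Total 6.
No augmenting path remains in the residual graph.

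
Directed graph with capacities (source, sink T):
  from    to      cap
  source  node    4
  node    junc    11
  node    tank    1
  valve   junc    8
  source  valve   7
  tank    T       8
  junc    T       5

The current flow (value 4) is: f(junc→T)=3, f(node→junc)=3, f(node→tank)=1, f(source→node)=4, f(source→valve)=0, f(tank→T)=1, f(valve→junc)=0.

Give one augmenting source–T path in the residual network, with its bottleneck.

Residual along source→valve→junc→T: source→valve: 7, valve→junc: 8, junc→T: 2.
Bottleneck = min = 2.

source→valve→junc→T, bottleneck 2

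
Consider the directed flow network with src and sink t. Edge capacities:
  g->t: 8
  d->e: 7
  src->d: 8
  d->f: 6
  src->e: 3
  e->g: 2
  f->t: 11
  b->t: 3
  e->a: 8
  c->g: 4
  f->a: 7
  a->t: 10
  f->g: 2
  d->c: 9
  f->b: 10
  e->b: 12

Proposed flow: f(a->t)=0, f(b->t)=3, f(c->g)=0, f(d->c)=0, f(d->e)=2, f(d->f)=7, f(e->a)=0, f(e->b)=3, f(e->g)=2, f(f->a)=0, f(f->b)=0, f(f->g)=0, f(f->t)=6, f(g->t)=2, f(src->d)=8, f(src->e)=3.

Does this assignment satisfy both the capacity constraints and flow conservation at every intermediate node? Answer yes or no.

Capacity violated on d->f: flow 7 > capacity 6.

No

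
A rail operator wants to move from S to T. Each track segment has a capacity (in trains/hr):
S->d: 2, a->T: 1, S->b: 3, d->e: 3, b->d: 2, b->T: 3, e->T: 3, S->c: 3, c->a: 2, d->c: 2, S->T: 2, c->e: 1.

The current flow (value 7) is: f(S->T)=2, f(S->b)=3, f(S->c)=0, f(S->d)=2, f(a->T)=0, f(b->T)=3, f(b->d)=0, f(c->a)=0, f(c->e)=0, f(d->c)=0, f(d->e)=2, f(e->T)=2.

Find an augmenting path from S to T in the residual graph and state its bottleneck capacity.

S->c->e->T, bottleneck 1

Residual along S->c->e->T: S->c: 3, c->e: 1, e->T: 1.
Bottleneck = min = 1.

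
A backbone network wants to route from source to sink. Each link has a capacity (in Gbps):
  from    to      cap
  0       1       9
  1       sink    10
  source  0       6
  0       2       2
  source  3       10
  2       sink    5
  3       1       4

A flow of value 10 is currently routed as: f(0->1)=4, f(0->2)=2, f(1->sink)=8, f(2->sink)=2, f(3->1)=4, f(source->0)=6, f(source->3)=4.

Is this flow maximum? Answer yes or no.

Residual reachable from source: {3, source}; sink is not reachable.
Saturated cut: source->0, 3->1 with total capacity 10 = current flow value. Flow is maximum.

Yes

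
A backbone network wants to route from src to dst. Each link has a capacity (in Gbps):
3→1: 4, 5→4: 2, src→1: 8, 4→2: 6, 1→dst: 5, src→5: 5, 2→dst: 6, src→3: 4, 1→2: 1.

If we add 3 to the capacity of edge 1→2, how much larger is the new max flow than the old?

3

Original max flow = 8.
After raising cap(1→2), augmenting paths through that edge carry 3 more units.
New max flow = 11. Increase = 3.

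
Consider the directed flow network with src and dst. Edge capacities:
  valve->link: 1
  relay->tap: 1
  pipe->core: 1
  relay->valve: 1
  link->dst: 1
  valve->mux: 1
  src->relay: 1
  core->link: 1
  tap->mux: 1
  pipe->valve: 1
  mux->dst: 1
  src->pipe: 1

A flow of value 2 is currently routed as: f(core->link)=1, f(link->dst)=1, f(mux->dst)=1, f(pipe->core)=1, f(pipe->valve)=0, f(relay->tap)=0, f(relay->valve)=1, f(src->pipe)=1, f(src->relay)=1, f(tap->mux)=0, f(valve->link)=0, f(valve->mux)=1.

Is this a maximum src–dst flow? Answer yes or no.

Residual reachable from src: {src}; dst is not reachable.
Saturated cut: src->pipe, src->relay with total capacity 2 = current flow value. Flow is maximum.

Yes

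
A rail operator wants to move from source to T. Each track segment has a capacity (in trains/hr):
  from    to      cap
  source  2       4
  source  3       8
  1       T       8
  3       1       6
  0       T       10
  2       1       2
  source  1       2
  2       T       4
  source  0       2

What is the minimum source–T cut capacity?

Max flow = 14 (via 4 augmenting paths).
In the residual at optimum, the set reachable from source is {3, source}.
Cut edges: source->2 (cap 4), source->1 (cap 2), source->0 (cap 2), 3->1 (cap 6). Sum = 14.

14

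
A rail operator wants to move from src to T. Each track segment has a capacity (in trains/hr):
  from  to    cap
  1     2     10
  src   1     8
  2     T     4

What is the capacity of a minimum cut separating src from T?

4

Max flow = 4 (via 1 augmenting path).
In the residual at optimum, the set reachable from src is {1, 2, src}.
Cut edges: 2->T (cap 4). Sum = 4.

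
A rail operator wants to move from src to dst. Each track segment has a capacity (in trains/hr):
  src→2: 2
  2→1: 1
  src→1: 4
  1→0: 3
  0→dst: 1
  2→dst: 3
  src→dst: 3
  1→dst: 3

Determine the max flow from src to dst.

9

Augment src→dst: bottleneck 3. Total 3.
Augment src→2→dst: bottleneck 2. Total 5.
Augment src→1→dst: bottleneck 3. Total 8.
Augment src→1→0→dst: bottleneck 1. Total 9.
No augmenting path remains in the residual graph.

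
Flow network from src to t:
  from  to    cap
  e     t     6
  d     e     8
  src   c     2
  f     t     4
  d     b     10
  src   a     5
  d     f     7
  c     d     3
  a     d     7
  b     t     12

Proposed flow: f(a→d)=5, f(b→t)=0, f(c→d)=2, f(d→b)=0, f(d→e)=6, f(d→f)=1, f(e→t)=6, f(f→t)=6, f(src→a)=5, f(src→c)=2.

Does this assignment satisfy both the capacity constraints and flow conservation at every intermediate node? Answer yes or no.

No

Capacity violated on f→t: flow 6 > capacity 4.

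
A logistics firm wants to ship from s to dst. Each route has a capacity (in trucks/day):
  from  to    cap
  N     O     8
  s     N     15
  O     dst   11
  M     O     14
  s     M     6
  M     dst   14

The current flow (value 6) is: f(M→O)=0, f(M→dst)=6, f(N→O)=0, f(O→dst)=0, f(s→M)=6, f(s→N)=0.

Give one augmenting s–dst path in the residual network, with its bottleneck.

Residual along s→N→O→dst: s→N: 15, N→O: 8, O→dst: 11.
Bottleneck = min = 8.

s→N→O→dst, bottleneck 8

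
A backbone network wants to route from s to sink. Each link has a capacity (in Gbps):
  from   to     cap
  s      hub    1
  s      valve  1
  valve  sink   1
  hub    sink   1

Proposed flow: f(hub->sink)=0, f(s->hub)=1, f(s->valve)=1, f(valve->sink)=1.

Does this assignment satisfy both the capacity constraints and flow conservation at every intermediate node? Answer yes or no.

No

Conservation fails at hub: inflow 1 ≠ outflow 0.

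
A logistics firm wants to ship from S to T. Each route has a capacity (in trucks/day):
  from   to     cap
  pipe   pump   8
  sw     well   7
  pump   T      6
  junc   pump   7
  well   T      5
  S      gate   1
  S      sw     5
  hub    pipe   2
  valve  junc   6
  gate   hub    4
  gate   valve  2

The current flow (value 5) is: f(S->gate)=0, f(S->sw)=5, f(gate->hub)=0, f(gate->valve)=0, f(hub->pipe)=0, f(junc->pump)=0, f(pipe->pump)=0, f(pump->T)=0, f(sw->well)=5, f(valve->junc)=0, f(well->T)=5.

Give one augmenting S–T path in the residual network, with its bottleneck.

Residual along S->gate->valve->junc->pump->T: S->gate: 1, gate->valve: 2, valve->junc: 6, junc->pump: 7, pump->T: 6.
Bottleneck = min = 1.

S->gate->valve->junc->pump->T, bottleneck 1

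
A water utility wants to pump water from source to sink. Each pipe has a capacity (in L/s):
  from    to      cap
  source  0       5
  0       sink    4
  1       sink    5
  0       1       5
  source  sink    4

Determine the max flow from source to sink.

9

Augment source->sink: bottleneck 4. Total 4.
Augment source->0->sink: bottleneck 4. Total 8.
Augment source->0->1->sink: bottleneck 1. Total 9.
No augmenting path remains in the residual graph.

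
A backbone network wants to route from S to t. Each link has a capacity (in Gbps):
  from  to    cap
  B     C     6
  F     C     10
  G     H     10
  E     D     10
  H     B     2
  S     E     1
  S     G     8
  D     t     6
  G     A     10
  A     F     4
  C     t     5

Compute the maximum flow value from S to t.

6

Augment S->E->D->t: bottleneck 1. Total 1.
Augment S->G->A->F->C->t: bottleneck 4. Total 5.
Augment S->G->H->B->C->t: bottleneck 1. Total 6.
No augmenting path remains in the residual graph.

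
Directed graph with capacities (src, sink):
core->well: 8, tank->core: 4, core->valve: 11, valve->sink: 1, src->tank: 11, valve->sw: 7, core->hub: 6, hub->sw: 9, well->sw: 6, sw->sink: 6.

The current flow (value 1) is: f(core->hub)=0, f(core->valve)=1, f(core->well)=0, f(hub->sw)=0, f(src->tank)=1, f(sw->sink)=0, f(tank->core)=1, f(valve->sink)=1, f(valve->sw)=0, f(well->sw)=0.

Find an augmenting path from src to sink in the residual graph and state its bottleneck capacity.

Residual along src->tank->core->well->sw->sink: src->tank: 10, tank->core: 3, core->well: 8, well->sw: 6, sw->sink: 6.
Bottleneck = min = 3.

src->tank->core->well->sw->sink, bottleneck 3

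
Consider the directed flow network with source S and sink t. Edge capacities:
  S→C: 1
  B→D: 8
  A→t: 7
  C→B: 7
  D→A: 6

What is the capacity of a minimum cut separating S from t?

1

Max flow = 1 (via 1 augmenting path).
In the residual at optimum, the set reachable from S is {S}.
Cut edges: S→C (cap 1). Sum = 1.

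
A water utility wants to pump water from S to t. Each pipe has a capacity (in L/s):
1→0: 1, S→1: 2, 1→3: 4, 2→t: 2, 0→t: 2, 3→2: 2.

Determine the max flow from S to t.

Augment S→1→0→t: bottleneck 1. Total 1.
Augment S→1→3→2→t: bottleneck 1. Total 2.
No augmenting path remains in the residual graph.

2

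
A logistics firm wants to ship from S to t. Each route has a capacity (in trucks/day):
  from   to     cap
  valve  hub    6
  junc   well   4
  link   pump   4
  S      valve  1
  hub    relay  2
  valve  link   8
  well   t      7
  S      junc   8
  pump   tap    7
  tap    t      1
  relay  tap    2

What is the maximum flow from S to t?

Augment S->junc->well->t: bottleneck 4. Total 4.
Augment S->valve->hub->relay->tap->t: bottleneck 1. Total 5.
No augmenting path remains in the residual graph.

5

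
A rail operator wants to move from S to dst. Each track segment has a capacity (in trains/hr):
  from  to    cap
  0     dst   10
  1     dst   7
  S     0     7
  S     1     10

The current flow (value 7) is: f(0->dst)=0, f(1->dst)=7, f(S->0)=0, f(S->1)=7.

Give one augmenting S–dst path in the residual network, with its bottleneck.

Residual along S->0->dst: S->0: 7, 0->dst: 10.
Bottleneck = min = 7.

S->0->dst, bottleneck 7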